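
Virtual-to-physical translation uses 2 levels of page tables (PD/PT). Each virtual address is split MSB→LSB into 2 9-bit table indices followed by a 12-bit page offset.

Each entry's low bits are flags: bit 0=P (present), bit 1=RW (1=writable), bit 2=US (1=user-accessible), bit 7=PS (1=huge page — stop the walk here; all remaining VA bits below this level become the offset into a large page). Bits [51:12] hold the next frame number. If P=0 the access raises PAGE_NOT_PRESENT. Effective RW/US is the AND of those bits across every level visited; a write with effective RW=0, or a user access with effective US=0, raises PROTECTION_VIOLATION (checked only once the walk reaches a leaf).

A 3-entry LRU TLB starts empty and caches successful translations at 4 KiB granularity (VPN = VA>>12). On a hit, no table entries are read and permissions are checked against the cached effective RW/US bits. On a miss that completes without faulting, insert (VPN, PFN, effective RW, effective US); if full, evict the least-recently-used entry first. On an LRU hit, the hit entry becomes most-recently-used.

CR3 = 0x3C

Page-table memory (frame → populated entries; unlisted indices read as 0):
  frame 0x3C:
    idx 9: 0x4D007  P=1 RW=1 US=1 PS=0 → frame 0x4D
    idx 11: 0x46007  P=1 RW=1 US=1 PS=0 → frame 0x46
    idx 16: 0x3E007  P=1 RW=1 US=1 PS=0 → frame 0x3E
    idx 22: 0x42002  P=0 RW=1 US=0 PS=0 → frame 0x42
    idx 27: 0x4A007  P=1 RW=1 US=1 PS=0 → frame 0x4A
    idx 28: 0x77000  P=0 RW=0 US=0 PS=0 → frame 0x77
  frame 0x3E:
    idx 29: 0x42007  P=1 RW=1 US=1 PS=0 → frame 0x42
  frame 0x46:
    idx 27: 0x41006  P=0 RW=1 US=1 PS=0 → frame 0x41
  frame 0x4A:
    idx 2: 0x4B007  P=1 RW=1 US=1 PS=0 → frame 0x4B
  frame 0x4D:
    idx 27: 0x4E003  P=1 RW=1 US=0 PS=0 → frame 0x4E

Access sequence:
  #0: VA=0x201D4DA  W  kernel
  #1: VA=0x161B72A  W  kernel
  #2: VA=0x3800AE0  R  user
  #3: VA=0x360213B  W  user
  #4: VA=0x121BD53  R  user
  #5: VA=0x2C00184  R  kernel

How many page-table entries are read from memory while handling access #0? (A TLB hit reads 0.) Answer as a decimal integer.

Trace:
#0 VA=0x201D4DA (w,kernel):
  lvl0: tbl 0x3C, slot 16 ⇒ 0x3E007 (P1/RW1/US1/PS0)
  lvl1: tbl 0x3E, slot 29 ⇒ 0x42007 (P1/RW1/US1/PS0)
  ⇒ phys 0x424DA  [2 reads]
#1 VA=0x161B72A (w,kernel):
  lvl0: tbl 0x3C, slot 11 ⇒ 0x46007 (P1/RW1/US1/PS0)
  lvl1: tbl 0x46, slot 27 ⇒ 0x41006 (P0/RW1/US1/PS0)
  → PAGE_NOT_PRESENT  (2 entries read)
#2 VA=0x3800AE0 (r,user):
  lvl0: tbl 0x3C, slot 28 ⇒ 0x77000 (P0/RW0/US0/PS0)
  → PAGE_NOT_PRESENT  (1 entries read)
#3 VA=0x360213B (w,user):
  lvl0: tbl 0x3C, slot 27 ⇒ 0x4A007 (P1/RW1/US1/PS0)
  lvl1: tbl 0x4A, slot 2 ⇒ 0x4B007 (P1/RW1/US1/PS0)
  ⇒ phys 0x4B13B  [2 reads]
#4 VA=0x121BD53 (r,user):
  lvl0: tbl 0x3C, slot 9 ⇒ 0x4D007 (P1/RW1/US1/PS0)
  lvl1: tbl 0x4D, slot 27 ⇒ 0x4E003 (P1/RW1/US0/PS0)
  → PROTECTION_VIOLATION  (2 entries read)
#5 VA=0x2C00184 (r,kernel):
  lvl0: tbl 0x3C, slot 22 ⇒ 0x42002 (P0/RW1/US0/PS0)
  → PAGE_NOT_PRESENT  (1 entries read)

Entries read for #0: 2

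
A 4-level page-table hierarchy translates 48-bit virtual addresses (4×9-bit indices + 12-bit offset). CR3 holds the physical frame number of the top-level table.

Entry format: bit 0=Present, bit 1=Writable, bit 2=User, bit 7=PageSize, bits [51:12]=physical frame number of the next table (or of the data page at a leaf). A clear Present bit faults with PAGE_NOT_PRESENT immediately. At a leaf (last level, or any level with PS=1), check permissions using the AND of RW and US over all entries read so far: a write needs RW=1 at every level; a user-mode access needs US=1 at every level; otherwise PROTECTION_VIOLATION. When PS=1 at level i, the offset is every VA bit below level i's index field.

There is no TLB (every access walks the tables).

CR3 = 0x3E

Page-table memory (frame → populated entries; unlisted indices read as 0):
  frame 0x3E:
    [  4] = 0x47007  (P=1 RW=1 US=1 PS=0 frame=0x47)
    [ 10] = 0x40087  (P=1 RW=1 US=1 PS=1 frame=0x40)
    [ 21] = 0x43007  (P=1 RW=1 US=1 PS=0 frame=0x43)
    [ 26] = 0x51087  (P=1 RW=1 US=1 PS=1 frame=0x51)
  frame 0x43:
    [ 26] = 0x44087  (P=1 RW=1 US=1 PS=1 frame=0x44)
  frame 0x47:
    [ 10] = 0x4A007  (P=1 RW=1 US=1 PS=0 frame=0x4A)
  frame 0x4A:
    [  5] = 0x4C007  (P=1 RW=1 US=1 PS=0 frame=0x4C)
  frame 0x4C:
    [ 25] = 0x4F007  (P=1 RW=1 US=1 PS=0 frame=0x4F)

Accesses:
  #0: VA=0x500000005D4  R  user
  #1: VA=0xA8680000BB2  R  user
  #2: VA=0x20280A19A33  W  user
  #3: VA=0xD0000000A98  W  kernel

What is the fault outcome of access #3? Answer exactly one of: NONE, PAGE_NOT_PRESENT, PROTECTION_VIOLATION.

Per-access translation:
#0 VA=0x500000005D4 (r,user):
  [0] read 0x3E idx=10: raw=0x40087 flags P=1 W=1 U=1 S=1
  → PA=0x405D4 (huge @L0)  (1 entries read)
#1 VA=0xA8680000BB2 (r,user):
  [0] read 0x3E idx=21: raw=0x43007 flags P=1 W=1 U=1 S=0
  [1] read 0x43 idx=26: raw=0x44087 flags P=1 W=1 U=1 S=1
  → PA=0x44BB2 (huge @L1)  (2 entries read)
#2 VA=0x20280A19A33 (w,user):
  [0] read 0x3E idx=4: raw=0x47007 flags P=1 W=1 U=1 S=0
  [1] read 0x47 idx=10: raw=0x4A007 flags P=1 W=1 U=1 S=0
  [2] read 0x4A idx=5: raw=0x4C007 flags P=1 W=1 U=1 S=0
  [3] read 0x4C idx=25: raw=0x4F007 flags P=1 W=1 U=1 S=0
  → PA=0x4FA33  (4 entries read)
#3 VA=0xD0000000A98 (w,kernel):
  [0] read 0x3E idx=26: raw=0x51087 flags P=1 W=1 U=1 S=1
  → PA=0x51A98 (huge @L0)  (1 entries read)

Access #3 fault: NONE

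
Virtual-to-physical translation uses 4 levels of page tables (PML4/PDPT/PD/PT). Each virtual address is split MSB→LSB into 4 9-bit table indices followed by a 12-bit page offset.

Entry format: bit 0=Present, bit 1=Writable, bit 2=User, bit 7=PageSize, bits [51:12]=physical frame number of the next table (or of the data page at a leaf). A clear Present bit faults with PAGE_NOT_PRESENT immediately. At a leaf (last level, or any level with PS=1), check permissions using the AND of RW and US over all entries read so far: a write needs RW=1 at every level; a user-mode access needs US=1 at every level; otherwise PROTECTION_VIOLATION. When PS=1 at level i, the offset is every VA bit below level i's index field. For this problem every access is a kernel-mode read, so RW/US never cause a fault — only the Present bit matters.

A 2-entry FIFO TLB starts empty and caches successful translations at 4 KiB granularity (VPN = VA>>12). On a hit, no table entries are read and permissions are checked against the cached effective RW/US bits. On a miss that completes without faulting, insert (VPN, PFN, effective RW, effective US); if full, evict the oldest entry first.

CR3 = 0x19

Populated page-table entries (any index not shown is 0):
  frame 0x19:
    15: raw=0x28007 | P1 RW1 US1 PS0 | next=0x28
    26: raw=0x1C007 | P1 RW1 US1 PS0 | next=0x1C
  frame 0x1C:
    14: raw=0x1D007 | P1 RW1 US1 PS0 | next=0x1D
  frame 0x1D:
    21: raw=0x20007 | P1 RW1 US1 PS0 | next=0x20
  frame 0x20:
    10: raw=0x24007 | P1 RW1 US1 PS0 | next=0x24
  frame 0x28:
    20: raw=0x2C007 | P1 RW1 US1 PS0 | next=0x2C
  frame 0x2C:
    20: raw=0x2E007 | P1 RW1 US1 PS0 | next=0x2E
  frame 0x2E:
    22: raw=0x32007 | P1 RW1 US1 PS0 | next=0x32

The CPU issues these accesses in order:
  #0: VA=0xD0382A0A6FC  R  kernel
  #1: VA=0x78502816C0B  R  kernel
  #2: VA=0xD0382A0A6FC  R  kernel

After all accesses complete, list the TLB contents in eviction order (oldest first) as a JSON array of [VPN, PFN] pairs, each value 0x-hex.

Walk each access:
#0 VA=0xD0382A0A6FC (r,kernel):
  [0] read 0x19 idx=26: raw=0x1C007 flags P=1 W=1 U=1 S=0
  [1] read 0x1C idx=14: raw=0x1D007 flags P=1 W=1 U=1 S=0
  [2] read 0x1D idx=21: raw=0x20007 flags P=1 W=1 U=1 S=0
  [3] read 0x20 idx=10: raw=0x24007 flags P=1 W=1 U=1 S=0
  ⇒ phys 0x246FC  [4 reads]
#1 VA=0x78502816C0B (r,kernel):
  [0] read 0x19 idx=15: raw=0x28007 flags P=1 W=1 U=1 S=0
  [1] read 0x28 idx=20: raw=0x2C007 flags P=1 W=1 U=1 S=0
  [2] read 0x2C idx=20: raw=0x2E007 flags P=1 W=1 U=1 S=0
  [3] read 0x2E idx=22: raw=0x32007 flags P=1 W=1 U=1 S=0
  ⇒ phys 0x32C0B  [4 reads]
#2 VA=0xD0382A0A6FC (r,kernel):
  TLB hit vpn=0xD0382A0A → PA=0x246FC

TLB: [["0xD0382A0A", "0x24"], ["0x78502816", "0x32"]]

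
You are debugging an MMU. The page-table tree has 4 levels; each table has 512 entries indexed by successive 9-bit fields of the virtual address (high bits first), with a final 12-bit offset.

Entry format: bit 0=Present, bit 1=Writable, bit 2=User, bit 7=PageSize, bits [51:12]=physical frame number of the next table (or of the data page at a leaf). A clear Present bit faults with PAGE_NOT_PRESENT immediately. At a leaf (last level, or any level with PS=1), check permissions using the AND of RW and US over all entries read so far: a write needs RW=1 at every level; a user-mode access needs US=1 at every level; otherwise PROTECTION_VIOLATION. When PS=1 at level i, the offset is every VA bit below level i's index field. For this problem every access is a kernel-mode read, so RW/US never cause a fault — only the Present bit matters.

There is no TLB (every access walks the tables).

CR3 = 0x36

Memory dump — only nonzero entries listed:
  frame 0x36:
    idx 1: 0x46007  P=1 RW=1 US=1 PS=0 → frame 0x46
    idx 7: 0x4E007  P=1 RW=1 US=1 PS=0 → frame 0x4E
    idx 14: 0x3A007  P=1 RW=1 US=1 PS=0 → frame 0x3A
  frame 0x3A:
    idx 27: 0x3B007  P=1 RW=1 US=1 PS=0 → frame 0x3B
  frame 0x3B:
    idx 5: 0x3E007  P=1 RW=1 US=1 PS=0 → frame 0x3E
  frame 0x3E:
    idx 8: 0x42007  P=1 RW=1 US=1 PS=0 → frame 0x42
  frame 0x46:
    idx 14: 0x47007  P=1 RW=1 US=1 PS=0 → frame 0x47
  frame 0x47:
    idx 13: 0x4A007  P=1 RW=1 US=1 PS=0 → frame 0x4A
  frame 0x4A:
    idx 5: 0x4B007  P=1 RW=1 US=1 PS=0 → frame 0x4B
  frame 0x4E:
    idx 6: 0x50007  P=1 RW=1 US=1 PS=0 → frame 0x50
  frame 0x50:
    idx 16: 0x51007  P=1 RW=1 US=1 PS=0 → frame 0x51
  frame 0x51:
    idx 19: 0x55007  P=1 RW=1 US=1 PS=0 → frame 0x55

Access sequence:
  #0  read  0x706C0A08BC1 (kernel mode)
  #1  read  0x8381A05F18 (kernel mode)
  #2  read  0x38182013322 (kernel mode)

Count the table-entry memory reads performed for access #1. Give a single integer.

Per-access translation:
#0 VA=0x706C0A08BC1 (r,kernel):
  [0] read 0x36 idx=14: raw=0x3A007 flags P=1 W=1 U=1 S=0
  [1] read 0x3A idx=27: raw=0x3B007 flags P=1 W=1 U=1 S=0
  [2] read 0x3B idx=5: raw=0x3E007 flags P=1 W=1 U=1 S=0
  [3] read 0x3E idx=8: raw=0x42007 flags P=1 W=1 U=1 S=0
  ✓ 0x42BC1  — 4 lookups
#1 VA=0x8381A05F18 (r,kernel):
  [0] read 0x36 idx=1: raw=0x46007 flags P=1 W=1 U=1 S=0
  [1] read 0x46 idx=14: raw=0x47007 flags P=1 W=1 U=1 S=0
  [2] read 0x47 idx=13: raw=0x4A007 flags P=1 W=1 U=1 S=0
  [3] read 0x4A idx=5: raw=0x4B007 flags P=1 W=1 U=1 S=0
  ✓ 0x4BF18  — 4 lookups
#2 VA=0x38182013322 (r,kernel):
  [0] read 0x36 idx=7: raw=0x4E007 flags P=1 W=1 U=1 S=0
  [1] read 0x4E idx=6: raw=0x50007 flags P=1 W=1 U=1 S=0
  [2] read 0x50 idx=16: raw=0x51007 flags P=1 W=1 U=1 S=0
  [3] read 0x51 idx=19: raw=0x55007 flags P=1 W=1 U=1 S=0
  ✓ 0x55322  — 4 lookups

Entries read for #1: 4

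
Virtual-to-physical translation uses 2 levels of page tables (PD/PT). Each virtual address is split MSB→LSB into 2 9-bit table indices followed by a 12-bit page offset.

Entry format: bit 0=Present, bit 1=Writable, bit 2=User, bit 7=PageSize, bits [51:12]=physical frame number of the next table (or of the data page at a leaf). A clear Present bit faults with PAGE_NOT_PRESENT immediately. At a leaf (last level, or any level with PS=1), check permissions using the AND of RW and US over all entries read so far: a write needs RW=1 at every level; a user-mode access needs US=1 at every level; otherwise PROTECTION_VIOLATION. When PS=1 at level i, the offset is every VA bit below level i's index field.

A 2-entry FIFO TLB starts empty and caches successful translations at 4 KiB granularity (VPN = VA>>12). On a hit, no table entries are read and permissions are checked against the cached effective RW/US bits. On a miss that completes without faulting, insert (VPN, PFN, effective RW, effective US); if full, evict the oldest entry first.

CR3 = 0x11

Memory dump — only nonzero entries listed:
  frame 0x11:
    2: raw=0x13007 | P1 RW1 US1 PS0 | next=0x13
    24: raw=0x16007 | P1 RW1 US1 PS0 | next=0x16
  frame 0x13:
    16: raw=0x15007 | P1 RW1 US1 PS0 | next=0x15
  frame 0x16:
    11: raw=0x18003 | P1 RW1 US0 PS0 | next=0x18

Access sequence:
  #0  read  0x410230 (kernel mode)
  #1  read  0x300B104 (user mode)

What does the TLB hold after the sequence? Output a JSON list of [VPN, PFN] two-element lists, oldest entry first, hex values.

Walk each access:
#0 VA=0x410230 (r,kernel):
  lvl0: tbl 0x11, slot 2 ⇒ 0x13007 (P1/RW1/US1/PS0)
  lvl1: tbl 0x13, slot 16 ⇒ 0x15007 (P1/RW1/US1/PS0)
  → PA=0x15230  (2 entries read)
#1 VA=0x300B104 (r,user):
  lvl0: tbl 0x11, slot 24 ⇒ 0x16007 (P1/RW1/US1/PS0)
  lvl1: tbl 0x16, slot 11 ⇒ 0x18003 (P1/RW1/US0/PS0)
  → PROTECTION_VIOLATION  (2 entries read)

TLB: [["0x410", "0x15"]]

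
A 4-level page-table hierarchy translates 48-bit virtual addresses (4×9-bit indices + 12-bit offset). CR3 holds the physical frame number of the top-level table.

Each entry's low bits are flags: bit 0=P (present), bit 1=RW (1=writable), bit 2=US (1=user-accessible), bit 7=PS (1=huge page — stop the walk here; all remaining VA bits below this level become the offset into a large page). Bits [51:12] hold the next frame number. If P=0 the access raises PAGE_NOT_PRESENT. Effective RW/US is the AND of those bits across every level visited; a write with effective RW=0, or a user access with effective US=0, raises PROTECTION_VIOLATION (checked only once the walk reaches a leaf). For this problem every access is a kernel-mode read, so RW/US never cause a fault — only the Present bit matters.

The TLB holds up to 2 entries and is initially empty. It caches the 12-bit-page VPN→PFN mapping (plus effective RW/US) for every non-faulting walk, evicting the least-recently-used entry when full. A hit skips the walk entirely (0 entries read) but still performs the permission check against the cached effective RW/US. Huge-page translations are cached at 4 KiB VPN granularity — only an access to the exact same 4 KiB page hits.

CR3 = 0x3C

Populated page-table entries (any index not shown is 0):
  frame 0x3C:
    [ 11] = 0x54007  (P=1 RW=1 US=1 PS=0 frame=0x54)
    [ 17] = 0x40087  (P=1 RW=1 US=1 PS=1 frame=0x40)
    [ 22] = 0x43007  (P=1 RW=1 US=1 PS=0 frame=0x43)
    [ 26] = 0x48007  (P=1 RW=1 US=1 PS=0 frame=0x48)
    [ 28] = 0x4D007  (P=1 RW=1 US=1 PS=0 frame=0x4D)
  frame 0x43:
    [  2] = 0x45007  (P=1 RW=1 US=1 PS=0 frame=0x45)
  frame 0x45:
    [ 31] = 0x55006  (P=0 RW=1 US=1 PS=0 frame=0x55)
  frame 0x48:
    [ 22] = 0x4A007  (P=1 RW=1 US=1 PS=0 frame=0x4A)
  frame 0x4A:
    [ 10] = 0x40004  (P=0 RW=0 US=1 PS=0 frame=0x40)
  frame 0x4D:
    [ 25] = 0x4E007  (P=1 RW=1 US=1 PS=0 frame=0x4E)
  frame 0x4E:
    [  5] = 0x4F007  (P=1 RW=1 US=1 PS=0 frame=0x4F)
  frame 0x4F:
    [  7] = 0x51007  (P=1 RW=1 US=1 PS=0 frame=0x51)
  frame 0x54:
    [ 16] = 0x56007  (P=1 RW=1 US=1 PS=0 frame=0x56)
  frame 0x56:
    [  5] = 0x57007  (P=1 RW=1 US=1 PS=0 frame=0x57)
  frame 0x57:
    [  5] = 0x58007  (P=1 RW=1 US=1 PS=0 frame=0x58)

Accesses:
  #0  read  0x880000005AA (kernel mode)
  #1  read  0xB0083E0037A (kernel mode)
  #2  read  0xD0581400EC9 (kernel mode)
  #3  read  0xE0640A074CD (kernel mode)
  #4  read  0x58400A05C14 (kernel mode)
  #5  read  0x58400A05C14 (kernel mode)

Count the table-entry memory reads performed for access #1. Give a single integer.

Trace:
#0 VA=0x880000005AA (r,kernel):
  lvl0: tbl 0x3C, slot 17 ⇒ 0x40087 (P1/RW1/US1/PS1)
  ⇒ phys 0x405AA (huge @L0)  [1 reads]
#1 VA=0xB0083E0037A (r,kernel):
  lvl0: tbl 0x3C, slot 22 ⇒ 0x43007 (P1/RW1/US1/PS0)
  lvl1: tbl 0x43, slot 2 ⇒ 0x45007 (P1/RW1/US1/PS0)
  lvl2: tbl 0x45, slot 31 ⇒ 0x55006 (P0/RW1/US1/PS0)
  ⇒ fault: PAGE_NOT_PRESENT  — 3 lookups
#2 VA=0xD0581400EC9 (r,kernel):
  lvl0: tbl 0x3C, slot 26 ⇒ 0x48007 (P1/RW1/US1/PS0)
  lvl1: tbl 0x48, slot 22 ⇒ 0x4A007 (P1/RW1/US1/PS0)
  lvl2: tbl 0x4A, slot 10 ⇒ 0x40004 (P0/RW0/US1/PS0)
  ⇒ fault: PAGE_NOT_PRESENT  — 3 lookups
#3 VA=0xE0640A074CD (r,kernel):
  lvl0: tbl 0x3C, slot 28 ⇒ 0x4D007 (P1/RW1/US1/PS0)
  lvl1: tbl 0x4D, slot 25 ⇒ 0x4E007 (P1/RW1/US1/PS0)
  lvl2: tbl 0x4E, slot 5 ⇒ 0x4F007 (P1/RW1/US1/PS0)
  lvl3: tbl 0x4F, slot 7 ⇒ 0x51007 (P1/RW1/US1/PS0)
  ⇒ phys 0x514CD  [4 reads]
#4 VA=0x58400A05C14 (r,kernel):
  lvl0: tbl 0x3C, slot 11 ⇒ 0x54007 (P1/RW1/US1/PS0)
  lvl1: tbl 0x54, slot 16 ⇒ 0x56007 (P1/RW1/US1/PS0)
  lvl2: tbl 0x56, slot 5 ⇒ 0x57007 (P1/RW1/US1/PS0)
  lvl3: tbl 0x57, slot 5 ⇒ 0x58007 (P1/RW1/US1/PS0)
  ⇒ phys 0x58C14  [4 reads]
#5 VA=0x58400A05C14 (r,kernel):
  TLB hit vpn=0x58400A05 → PA=0x58C14

Entries read for #1: 3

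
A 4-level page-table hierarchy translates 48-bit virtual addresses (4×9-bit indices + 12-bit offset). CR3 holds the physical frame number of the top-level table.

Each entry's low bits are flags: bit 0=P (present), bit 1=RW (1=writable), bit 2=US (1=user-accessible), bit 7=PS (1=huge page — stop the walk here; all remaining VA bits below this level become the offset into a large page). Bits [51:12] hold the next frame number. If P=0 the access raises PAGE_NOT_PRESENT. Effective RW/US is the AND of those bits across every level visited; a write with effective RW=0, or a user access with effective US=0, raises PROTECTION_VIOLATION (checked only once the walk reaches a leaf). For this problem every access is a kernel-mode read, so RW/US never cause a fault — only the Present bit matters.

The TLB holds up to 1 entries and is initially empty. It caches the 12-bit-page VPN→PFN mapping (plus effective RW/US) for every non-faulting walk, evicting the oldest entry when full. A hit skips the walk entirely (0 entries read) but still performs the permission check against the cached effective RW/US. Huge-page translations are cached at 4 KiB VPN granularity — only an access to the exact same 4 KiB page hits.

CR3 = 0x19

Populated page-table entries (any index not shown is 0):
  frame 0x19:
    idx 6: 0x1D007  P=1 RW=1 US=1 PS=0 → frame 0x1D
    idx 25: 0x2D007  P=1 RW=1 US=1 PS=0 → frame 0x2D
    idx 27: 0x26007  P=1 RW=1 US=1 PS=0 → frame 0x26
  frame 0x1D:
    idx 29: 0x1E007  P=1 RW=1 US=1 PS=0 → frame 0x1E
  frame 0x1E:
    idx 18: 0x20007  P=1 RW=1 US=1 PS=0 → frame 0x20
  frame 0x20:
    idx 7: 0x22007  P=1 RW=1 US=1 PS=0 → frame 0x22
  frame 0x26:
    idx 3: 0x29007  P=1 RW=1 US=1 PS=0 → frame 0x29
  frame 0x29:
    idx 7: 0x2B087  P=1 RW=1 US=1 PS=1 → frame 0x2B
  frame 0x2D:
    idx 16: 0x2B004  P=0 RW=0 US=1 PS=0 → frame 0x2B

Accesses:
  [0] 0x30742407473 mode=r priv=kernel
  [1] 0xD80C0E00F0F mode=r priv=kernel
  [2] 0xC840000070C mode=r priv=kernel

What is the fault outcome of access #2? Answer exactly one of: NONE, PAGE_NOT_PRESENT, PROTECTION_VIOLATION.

Walk each access:
#0 VA=0x30742407473 (r,kernel):
  [0] read 0x19 idx=6: raw=0x1D007 flags P=1 W=1 U=1 S=0
  [1] read 0x1D idx=29: raw=0x1E007 flags P=1 W=1 U=1 S=0
  [2] read 0x1E idx=18: raw=0x20007 flags P=1 W=1 U=1 S=0
  [3] read 0x20 idx=7: raw=0x22007 flags P=1 W=1 U=1 S=0
  ⇒ phys 0x22473  [4 reads]
#1 VA=0xD80C0E00F0F (r,kernel):
  [0] read 0x19 idx=27: raw=0x26007 flags P=1 W=1 U=1 S=0
  [1] read 0x26 idx=3: raw=0x29007 flags P=1 W=1 U=1 S=0
  [2] read 0x29 idx=7: raw=0x2B087 flags P=1 W=1 U=1 S=1
  ⇒ phys 0x2BF0F (huge @L2)  [3 reads]
#2 VA=0xC840000070C (r,kernel):
  [0] read 0x19 idx=25: raw=0x2D007 flags P=1 W=1 U=1 S=0
  [1] read 0x2D idx=16: raw=0x2B004 flags P=0 W=0 U=1 S=0
  ⇒ fault: PAGE_NOT_PRESENT  — 2 lookups

Access #2 fault: PAGE_NOT_PRESENT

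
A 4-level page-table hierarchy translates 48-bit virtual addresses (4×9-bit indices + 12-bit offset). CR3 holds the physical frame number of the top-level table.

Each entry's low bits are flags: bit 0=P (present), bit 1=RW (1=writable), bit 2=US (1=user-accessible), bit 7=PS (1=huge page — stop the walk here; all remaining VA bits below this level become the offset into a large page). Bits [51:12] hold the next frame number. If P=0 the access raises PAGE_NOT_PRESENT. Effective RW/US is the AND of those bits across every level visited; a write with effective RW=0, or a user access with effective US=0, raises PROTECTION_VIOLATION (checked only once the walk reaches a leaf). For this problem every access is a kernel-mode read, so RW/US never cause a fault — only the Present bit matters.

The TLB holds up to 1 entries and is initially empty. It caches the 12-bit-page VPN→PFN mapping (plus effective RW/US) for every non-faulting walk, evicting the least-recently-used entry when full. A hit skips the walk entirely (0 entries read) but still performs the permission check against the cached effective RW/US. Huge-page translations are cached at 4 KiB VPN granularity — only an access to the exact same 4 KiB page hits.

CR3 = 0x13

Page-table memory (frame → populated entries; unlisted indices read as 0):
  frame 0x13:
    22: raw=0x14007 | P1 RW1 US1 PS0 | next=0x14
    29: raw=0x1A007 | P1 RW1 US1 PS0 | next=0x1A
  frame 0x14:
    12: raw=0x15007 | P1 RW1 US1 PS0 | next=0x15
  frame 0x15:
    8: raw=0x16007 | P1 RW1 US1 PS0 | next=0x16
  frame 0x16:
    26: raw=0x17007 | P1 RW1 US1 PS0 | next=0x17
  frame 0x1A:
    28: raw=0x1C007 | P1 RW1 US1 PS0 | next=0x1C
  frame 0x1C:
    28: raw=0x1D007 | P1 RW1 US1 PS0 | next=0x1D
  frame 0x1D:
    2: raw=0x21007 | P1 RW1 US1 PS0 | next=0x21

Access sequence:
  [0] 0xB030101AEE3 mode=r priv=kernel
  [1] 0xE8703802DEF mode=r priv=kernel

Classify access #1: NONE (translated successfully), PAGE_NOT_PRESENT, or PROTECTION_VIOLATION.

Per-access translation:
#0 VA=0xB030101AEE3 (r,kernel):
  L0: frame=0x13 idx=22 entry=0x14007 [P=1 RW=1 US=1 PS=0]
  L1: frame=0x14 idx=12 entry=0x15007 [P=1 RW=1 US=1 PS=0]
  L2: frame=0x15 idx=8 entry=0x16007 [P=1 RW=1 US=1 PS=0]
  L3: frame=0x16 idx=26 entry=0x17007 [P=1 RW=1 US=1 PS=0]
  ⇒ phys 0x17EE3  [4 reads]
#1 VA=0xE8703802DEF (r,kernel):
  L0: frame=0x13 idx=29 entry=0x1A007 [P=1 RW=1 US=1 PS=0]
  L1: frame=0x1A idx=28 entry=0x1C007 [P=1 RW=1 US=1 PS=0]
  L2: frame=0x1C idx=28 entry=0x1D007 [P=1 RW=1 US=1 PS=0]
  L3: frame=0x1D idx=2 entry=0x21007 [P=1 RW=1 US=1 PS=0]
  ⇒ phys 0x21DEF  [4 reads]

Access #1 fault: NONE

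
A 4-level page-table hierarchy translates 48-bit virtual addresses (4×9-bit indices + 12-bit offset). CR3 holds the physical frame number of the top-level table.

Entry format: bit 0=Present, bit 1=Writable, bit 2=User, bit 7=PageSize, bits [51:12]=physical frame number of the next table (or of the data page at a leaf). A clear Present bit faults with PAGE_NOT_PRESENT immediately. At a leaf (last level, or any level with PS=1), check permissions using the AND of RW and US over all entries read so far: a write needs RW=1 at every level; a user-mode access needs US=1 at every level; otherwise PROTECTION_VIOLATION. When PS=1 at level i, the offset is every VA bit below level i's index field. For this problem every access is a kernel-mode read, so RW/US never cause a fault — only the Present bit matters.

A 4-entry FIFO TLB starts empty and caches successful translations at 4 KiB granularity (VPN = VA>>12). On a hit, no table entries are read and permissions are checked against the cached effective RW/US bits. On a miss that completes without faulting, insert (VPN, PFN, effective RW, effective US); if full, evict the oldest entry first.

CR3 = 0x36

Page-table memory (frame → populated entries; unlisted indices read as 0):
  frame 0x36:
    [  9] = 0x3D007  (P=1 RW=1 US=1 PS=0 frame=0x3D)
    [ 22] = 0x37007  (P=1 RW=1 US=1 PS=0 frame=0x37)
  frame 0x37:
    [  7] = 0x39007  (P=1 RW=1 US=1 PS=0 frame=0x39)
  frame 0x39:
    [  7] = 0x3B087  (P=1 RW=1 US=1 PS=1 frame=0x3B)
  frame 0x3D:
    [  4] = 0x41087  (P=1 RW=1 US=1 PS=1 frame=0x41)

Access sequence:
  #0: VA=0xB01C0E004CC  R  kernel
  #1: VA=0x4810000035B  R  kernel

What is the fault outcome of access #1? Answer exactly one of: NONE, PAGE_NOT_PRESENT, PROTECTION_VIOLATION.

Walk each access:
#0 VA=0xB01C0E004CC (r,kernel):
  L0 @0x36[22] → 0x37007  P=1,RW=1,US=1,PS=0
  L1 @0x37[7] → 0x39007  P=1,RW=1,US=1,PS=0
  L2 @0x39[7] → 0x3B087  P=1,RW=1,US=1,PS=1
  ✓ 0x3B4CC (huge @L2)  — 3 lookups
#1 VA=0x4810000035B (r,kernel):
  L0 @0x36[9] → 0x3D007  P=1,RW=1,US=1,PS=0
  L1 @0x3D[4] → 0x41087  P=1,RW=1,US=1,PS=1
  ✓ 0x4135B (huge @L1)  — 2 lookups

Access #1 fault: NONE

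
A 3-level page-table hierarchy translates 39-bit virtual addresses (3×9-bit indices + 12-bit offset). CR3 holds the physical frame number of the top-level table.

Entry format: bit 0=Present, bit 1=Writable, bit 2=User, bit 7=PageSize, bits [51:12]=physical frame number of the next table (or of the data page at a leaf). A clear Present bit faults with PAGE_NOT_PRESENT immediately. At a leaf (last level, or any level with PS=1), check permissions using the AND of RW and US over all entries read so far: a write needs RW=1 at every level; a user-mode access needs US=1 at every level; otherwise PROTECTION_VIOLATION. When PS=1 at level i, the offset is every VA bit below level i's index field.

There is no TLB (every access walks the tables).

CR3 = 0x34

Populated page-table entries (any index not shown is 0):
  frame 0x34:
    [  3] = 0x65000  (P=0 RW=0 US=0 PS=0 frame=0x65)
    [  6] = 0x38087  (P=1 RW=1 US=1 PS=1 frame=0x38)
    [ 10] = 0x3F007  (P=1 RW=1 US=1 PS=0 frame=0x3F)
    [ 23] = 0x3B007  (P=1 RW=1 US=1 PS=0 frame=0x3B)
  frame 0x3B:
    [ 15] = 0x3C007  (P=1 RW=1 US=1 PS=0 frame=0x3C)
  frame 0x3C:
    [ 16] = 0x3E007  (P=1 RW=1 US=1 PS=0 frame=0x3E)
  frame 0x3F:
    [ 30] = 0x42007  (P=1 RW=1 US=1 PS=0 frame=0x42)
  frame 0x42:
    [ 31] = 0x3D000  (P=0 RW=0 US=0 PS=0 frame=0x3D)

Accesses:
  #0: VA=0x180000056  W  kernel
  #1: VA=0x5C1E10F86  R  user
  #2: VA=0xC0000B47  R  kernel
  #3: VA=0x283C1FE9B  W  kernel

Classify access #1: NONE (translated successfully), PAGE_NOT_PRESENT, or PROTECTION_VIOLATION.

Trace:
#0 VA=0x180000056 (w,kernel):
  [0] read 0x34 idx=6: raw=0x38087 flags P=1 W=1 U=1 S=1
  ✓ 0x38056 (huge @L0)  — 1 lookups
#1 VA=0x5C1E10F86 (r,user):
  [0] read 0x34 idx=23: raw=0x3B007 flags P=1 W=1 U=1 S=0
  [1] read 0x3B idx=15: raw=0x3C007 flags P=1 W=1 U=1 S=0
  [2] read 0x3C idx=16: raw=0x3E007 flags P=1 W=1 U=1 S=0
  ✓ 0x3EF86  — 3 lookups
#2 VA=0xC0000B47 (r,kernel):
  [0] read 0x34 idx=3: raw=0x65000 flags P=0 W=0 U=0 S=0
  ⇒ fault: PAGE_NOT_PRESENT  — 1 lookups
#3 VA=0x283C1FE9B (w,kernel):
  [0] read 0x34 idx=10: raw=0x3F007 flags P=1 W=1 U=1 S=0
  [1] read 0x3F idx=30: raw=0x42007 flags P=1 W=1 U=1 S=0
  [2] read 0x42 idx=31: raw=0x3D000 flags P=0 W=0 U=0 S=0
  ⇒ fault: PAGE_NOT_PRESENT  — 3 lookups

Access #1 fault: NONE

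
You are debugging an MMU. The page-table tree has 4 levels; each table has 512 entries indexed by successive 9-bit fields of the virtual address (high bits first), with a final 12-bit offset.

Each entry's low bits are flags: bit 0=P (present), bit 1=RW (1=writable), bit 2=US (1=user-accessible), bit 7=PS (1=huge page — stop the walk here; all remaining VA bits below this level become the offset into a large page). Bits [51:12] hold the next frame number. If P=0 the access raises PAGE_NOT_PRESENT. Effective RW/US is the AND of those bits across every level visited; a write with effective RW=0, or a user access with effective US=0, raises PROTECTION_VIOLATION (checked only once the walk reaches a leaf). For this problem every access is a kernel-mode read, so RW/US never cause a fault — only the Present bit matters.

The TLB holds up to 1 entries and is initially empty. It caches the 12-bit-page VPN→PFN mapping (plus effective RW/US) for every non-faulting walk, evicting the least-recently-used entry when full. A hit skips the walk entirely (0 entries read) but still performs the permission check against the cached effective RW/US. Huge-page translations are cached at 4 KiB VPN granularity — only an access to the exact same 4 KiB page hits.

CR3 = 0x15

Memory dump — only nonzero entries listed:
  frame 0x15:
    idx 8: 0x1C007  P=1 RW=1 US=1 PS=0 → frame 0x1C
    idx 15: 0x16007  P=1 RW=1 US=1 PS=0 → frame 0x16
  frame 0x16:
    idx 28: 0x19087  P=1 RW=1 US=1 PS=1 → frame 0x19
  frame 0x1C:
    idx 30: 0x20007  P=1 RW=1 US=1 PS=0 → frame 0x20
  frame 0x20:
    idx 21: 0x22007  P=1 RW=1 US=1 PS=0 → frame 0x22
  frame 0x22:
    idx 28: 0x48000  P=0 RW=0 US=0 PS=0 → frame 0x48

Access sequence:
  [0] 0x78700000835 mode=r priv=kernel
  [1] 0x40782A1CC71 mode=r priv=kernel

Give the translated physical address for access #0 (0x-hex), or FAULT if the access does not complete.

Per-access translation:
#0 VA=0x78700000835 (r,kernel):
  L0: frame=0x15 idx=15 entry=0x16007 [P=1 RW=1 US=1 PS=0]
  L1: frame=0x16 idx=28 entry=0x19087 [P=1 RW=1 US=1 PS=1]
  → PA=0x19835 (huge @L1)  (2 entries read)
#1 VA=0x40782A1CC71 (r,kernel):
  L0: frame=0x15 idx=8 entry=0x1C007 [P=1 RW=1 US=1 PS=0]
  L1: frame=0x1C idx=30 entry=0x20007 [P=1 RW=1 US=1 PS=0]
  L2: frame=0x20 idx=21 entry=0x22007 [P=1 RW=1 US=1 PS=0]
  L3: frame=0x22 idx=28 entry=0x48000 [P=0 RW=0 US=0 PS=0]
  → PAGE_NOT_PRESENT  (4 entries read)

Access #0 PA: 0x19835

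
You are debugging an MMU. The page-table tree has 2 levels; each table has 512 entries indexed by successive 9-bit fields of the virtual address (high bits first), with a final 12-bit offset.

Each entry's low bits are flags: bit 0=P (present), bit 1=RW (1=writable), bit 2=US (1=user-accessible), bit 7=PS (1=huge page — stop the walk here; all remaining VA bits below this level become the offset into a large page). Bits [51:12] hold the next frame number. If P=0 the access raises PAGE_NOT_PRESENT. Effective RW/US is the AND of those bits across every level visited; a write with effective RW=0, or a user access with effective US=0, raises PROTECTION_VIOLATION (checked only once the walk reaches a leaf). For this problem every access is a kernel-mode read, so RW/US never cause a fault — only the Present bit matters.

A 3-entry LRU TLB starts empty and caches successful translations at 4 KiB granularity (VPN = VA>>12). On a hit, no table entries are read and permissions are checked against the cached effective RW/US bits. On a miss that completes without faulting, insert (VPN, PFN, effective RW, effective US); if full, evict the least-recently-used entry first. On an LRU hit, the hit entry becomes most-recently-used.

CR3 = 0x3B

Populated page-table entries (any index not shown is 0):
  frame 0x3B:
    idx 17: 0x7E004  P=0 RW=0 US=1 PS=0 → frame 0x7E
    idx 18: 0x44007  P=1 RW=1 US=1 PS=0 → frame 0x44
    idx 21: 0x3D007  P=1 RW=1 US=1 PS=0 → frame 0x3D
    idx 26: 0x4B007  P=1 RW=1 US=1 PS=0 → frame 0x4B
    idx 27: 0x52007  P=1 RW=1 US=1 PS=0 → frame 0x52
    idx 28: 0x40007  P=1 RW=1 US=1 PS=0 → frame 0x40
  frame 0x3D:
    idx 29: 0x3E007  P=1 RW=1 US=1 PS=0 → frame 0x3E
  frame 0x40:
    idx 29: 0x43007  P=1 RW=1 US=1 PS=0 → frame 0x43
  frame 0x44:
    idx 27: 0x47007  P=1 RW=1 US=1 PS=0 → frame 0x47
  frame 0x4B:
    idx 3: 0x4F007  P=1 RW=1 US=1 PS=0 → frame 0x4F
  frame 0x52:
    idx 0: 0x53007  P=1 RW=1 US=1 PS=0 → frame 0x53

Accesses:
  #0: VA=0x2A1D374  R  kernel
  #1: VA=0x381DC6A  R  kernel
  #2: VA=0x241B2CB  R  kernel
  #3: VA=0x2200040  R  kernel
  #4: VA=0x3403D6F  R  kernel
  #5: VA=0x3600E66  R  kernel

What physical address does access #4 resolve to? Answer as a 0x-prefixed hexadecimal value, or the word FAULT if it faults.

Per-access translation:
#0 VA=0x2A1D374 (r,kernel):
  L0: frame=0x3B idx=21 entry=0x3D007 [P=1 RW=1 US=1 PS=0]
  L1: frame=0x3D idx=29 entry=0x3E007 [P=1 RW=1 US=1 PS=0]
  ✓ 0x3E374  — 2 lookups
#1 VA=0x381DC6A (r,kernel):
  L0: frame=0x3B idx=28 entry=0x40007 [P=1 RW=1 US=1 PS=0]
  L1: frame=0x40 idx=29 entry=0x43007 [P=1 RW=1 US=1 PS=0]
  ✓ 0x43C6A  — 2 lookups
#2 VA=0x241B2CB (r,kernel):
  L0: frame=0x3B idx=18 entry=0x44007 [P=1 RW=1 US=1 PS=0]
  L1: frame=0x44 idx=27 entry=0x47007 [P=1 RW=1 US=1 PS=0]
  ✓ 0x472CB  — 2 lookups
#3 VA=0x2200040 (r,kernel):
  L0: frame=0x3B idx=17 entry=0x7E004 [P=0 RW=0 US=1 PS=0]
  ✗ PAGE_NOT_PRESENT  [1 reads]
#4 VA=0x3403D6F (r,kernel):
  L0: frame=0x3B idx=26 entry=0x4B007 [P=1 RW=1 US=1 PS=0]
  L1: frame=0x4B idx=3 entry=0x4F007 [P=1 RW=1 US=1 PS=0]
  ✓ 0x4FD6F  — 2 lookups
#5 VA=0x3600E66 (r,kernel):
  L0: frame=0x3B idx=27 entry=0x52007 [P=1 RW=1 US=1 PS=0]
  L1: frame=0x52 idx=0 entry=0x53007 [P=1 RW=1 US=1 PS=0]
  ✓ 0x53E66  — 2 lookups

Access #4 PA: 0x4FD6F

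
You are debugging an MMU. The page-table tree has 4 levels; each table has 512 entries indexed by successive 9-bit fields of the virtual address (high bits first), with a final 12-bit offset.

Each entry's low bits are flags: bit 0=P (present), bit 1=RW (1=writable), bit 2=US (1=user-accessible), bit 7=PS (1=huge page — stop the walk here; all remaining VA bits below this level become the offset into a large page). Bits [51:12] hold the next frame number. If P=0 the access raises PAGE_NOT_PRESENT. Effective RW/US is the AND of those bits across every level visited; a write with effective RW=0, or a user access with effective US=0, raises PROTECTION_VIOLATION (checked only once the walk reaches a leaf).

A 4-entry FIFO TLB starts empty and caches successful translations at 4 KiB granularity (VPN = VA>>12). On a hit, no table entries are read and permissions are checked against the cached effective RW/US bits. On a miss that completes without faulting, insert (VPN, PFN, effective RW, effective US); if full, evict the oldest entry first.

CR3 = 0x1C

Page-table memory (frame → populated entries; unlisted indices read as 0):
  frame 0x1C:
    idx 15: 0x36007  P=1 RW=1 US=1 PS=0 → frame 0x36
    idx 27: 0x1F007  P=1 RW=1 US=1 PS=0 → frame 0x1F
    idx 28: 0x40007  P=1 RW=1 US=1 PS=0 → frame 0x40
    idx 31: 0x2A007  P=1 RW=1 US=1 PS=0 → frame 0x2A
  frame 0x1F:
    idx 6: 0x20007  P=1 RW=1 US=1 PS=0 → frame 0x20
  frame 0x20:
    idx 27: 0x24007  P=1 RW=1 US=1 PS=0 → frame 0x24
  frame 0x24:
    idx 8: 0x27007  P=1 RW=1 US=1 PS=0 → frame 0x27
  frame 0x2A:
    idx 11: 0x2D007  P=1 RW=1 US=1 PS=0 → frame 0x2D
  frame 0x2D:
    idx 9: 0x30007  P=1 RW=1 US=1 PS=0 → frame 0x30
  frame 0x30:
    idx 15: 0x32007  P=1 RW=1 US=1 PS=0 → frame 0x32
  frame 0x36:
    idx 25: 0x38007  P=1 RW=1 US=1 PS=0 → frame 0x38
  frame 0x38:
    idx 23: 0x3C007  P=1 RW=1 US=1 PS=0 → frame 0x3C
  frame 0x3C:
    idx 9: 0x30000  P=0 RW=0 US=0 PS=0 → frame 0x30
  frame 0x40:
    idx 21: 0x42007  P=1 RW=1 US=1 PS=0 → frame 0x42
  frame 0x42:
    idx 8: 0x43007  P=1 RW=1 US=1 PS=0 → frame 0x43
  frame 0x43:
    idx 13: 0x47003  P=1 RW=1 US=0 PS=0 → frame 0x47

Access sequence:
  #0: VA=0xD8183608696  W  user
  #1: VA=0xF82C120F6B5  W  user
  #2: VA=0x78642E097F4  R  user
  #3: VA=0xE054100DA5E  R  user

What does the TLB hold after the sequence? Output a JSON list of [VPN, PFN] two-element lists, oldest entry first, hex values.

Walk each access:
#0 VA=0xD8183608696 (w,user):
  L0 @0x1C[27] → 0x1F007  P=1,RW=1,US=1,PS=0
  L1 @0x1F[6] → 0x20007  P=1,RW=1,US=1,PS=0
  L2 @0x20[27] → 0x24007  P=1,RW=1,US=1,PS=0
  L3 @0x24[8] → 0x27007  P=1,RW=1,US=1,PS=0
  → PA=0x27696  (4 entries read)
#1 VA=0xF82C120F6B5 (w,user):
  L0 @0x1C[31] → 0x2A007  P=1,RW=1,US=1,PS=0
  L1 @0x2A[11] → 0x2D007  P=1,RW=1,US=1,PS=0
  L2 @0x2D[9] → 0x30007  P=1,RW=1,US=1,PS=0
  L3 @0x30[15] → 0x32007  P=1,RW=1,US=1,PS=0
  → PA=0x326B5  (4 entries read)
#2 VA=0x78642E097F4 (r,user):
  L0 @0x1C[15] → 0x36007  P=1,RW=1,US=1,PS=0
  L1 @0x36[25] → 0x38007  P=1,RW=1,US=1,PS=0
  L2 @0x38[23] → 0x3C007  P=1,RW=1,US=1,PS=0
  L3 @0x3C[9] → 0x30000  P=0,RW=0,US=0,PS=0
  ⇒ fault: PAGE_NOT_PRESENT  — 4 lookups
#3 VA=0xE054100DA5E (r,user):
  L0 @0x1C[28] → 0x40007  P=1,RW=1,US=1,PS=0
  L1 @0x40[21] → 0x42007  P=1,RW=1,US=1,PS=0
  L2 @0x42[8] → 0x43007  P=1,RW=1,US=1,PS=0
  L3 @0x43[13] → 0x47003  P=1,RW=1,US=0,PS=0
  ⇒ fault: PROTECTION_VIOLATION  — 4 lookups

TLB: [["0xD8183608", "0x27"], ["0xF82C120F", "0x32"]]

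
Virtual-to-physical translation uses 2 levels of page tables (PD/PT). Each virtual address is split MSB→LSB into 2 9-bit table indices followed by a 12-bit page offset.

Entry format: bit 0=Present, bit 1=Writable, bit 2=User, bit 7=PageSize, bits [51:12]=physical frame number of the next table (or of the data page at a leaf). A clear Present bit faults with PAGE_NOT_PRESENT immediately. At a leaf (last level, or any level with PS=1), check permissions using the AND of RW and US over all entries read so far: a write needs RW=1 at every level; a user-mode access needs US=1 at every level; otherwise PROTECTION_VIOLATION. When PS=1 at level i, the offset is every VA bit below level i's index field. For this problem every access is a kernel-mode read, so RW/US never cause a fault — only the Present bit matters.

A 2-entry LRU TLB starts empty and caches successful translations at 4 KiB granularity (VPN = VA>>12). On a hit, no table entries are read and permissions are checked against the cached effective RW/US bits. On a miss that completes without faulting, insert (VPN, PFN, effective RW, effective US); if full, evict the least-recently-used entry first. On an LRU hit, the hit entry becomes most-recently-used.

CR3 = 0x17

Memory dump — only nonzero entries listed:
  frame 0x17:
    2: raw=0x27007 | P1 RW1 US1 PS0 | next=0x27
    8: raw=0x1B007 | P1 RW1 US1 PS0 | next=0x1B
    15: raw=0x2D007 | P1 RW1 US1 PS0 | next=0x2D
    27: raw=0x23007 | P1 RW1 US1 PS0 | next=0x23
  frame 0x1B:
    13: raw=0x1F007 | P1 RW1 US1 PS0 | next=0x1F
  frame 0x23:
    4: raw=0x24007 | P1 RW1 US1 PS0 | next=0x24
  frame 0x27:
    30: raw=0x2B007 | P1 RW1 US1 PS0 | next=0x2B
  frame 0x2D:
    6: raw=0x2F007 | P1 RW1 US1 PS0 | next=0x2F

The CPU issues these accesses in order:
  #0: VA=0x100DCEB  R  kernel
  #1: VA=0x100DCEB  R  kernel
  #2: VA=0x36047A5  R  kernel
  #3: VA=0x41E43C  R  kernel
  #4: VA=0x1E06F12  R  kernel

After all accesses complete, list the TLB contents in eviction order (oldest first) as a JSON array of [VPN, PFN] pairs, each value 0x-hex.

Per-access translation:
#0 VA=0x100DCEB (r,kernel):
  L0: frame=0x17 idx=8 entry=0x1B007 [P=1 RW=1 US=1 PS=0]
  L1: frame=0x1B idx=13 entry=0x1F007 [P=1 RW=1 US=1 PS=0]
  ⇒ phys 0x1FCEB  [2 reads]
#1 VA=0x100DCEB (r,kernel):
  TLB hit vpn=0x100D → PA=0x1FCEB
#2 VA=0x36047A5 (r,kernel):
  L0: frame=0x17 idx=27 entry=0x23007 [P=1 RW=1 US=1 PS=0]
  L1: frame=0x23 idx=4 entry=0x24007 [P=1 RW=1 US=1 PS=0]
  ⇒ phys 0x247A5  [2 reads]
#3 VA=0x41E43C (r,kernel):
  L0: frame=0x17 idx=2 entry=0x27007 [P=1 RW=1 US=1 PS=0]
  L1: frame=0x27 idx=30 entry=0x2B007 [P=1 RW=1 US=1 PS=0]
  ⇒ phys 0x2B43C  [2 reads]
#4 VA=0x1E06F12 (r,kernel):
  L0: frame=0x17 idx=15 entry=0x2D007 [P=1 RW=1 US=1 PS=0]
  L1: frame=0x2D idx=6 entry=0x2F007 [P=1 RW=1 US=1 PS=0]
  ⇒ phys 0x2FF12  [2 reads]

TLB: [["0x41E", "0x2B"], ["0x1E06", "0x2F"]]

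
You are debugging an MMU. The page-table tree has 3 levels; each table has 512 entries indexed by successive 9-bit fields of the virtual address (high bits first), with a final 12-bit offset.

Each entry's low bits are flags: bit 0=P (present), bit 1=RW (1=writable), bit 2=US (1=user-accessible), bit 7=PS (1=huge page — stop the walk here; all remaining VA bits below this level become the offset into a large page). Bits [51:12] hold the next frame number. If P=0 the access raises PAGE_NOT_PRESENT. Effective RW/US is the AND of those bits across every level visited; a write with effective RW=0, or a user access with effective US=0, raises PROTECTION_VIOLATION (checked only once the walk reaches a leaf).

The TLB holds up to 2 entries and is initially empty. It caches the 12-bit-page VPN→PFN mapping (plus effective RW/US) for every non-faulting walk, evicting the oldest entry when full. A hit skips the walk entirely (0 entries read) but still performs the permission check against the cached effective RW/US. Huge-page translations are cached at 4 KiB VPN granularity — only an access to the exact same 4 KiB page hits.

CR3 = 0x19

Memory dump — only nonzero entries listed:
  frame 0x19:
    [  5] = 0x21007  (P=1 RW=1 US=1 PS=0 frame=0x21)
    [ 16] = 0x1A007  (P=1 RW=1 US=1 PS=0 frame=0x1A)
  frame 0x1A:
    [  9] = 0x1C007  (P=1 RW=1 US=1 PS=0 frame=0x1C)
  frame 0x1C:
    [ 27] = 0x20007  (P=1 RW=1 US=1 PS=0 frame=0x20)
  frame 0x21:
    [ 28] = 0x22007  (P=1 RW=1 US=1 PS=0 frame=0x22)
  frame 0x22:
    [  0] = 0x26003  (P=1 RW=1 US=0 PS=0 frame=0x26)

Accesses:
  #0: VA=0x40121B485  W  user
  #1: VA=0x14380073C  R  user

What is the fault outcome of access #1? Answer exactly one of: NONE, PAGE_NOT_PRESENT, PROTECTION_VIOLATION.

Per-access translation:
#0 VA=0x40121B485 (w,user):
  L0 @0x19[16] → 0x1A007  P=1,RW=1,US=1,PS=0
  L1 @0x1A[9] → 0x1C007  P=1,RW=1,US=1,PS=0
  L2 @0x1C[27] → 0x20007  P=1,RW=1,US=1,PS=0
  ✓ 0x20485  — 3 lookups
#1 VA=0x14380073C (r,user):
  L0 @0x19[5] → 0x21007  P=1,RW=1,US=1,PS=0
  L1 @0x21[28] → 0x22007  P=1,RW=1,US=1,PS=0
  L2 @0x22[0] → 0x26003  P=1,RW=1,US=0,PS=0
  ✗ PROTECTION_VIOLATION  [3 reads]

Access #1 fault: PROTECTION_VIOLATION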